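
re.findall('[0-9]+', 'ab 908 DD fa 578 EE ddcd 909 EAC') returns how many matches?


Pattern '[0-9]+' finds one or more digits.
Text: 'ab 908 DD fa 578 EE ddcd 909 EAC'
Scanning for matches:
  Match 1: '908'
  Match 2: '578'
  Match 3: '909'
Total matches: 3

3


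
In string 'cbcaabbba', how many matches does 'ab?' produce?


Pattern 'ab?' matches 'a' optionally followed by 'b'.
String: 'cbcaabbba'
Scanning left to right for 'a' then checking next char:
  Match 1: 'a' (a not followed by b)
  Match 2: 'ab' (a followed by b)
  Match 3: 'a' (a not followed by b)
Total matches: 3

3


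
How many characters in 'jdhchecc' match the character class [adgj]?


Character class [adgj] matches any of: {a, d, g, j}
Scanning string 'jdhchecc' character by character:
  pos 0: 'j' -> MATCH
  pos 1: 'd' -> MATCH
  pos 2: 'h' -> no
  pos 3: 'c' -> no
  pos 4: 'h' -> no
  pos 5: 'e' -> no
  pos 6: 'c' -> no
  pos 7: 'c' -> no
Total matches: 2

2


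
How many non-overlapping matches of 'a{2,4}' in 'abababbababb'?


Pattern 'a{2,4}' matches between 2 and 4 consecutive a's (greedy).
String: 'abababbababb'
Finding runs of a's and applying greedy matching:
  Run at pos 0: 'a' (length 1)
  Run at pos 2: 'a' (length 1)
  Run at pos 4: 'a' (length 1)
  Run at pos 7: 'a' (length 1)
  Run at pos 9: 'a' (length 1)
Matches: []
Count: 0

0


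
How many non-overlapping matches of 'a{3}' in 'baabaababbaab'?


Pattern 'a{3}' matches exactly 3 consecutive a's (greedy, non-overlapping).
String: 'baabaababbaab'
Scanning for runs of a's:
  Run at pos 1: 'aa' (length 2) -> 0 match(es)
  Run at pos 4: 'aa' (length 2) -> 0 match(es)
  Run at pos 7: 'a' (length 1) -> 0 match(es)
  Run at pos 10: 'aa' (length 2) -> 0 match(es)
Matches found: []
Total: 0

0


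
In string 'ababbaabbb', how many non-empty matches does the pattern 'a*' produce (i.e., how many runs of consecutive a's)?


Pattern 'a*' matches zero or more a's. We want non-empty runs of consecutive a's.
String: 'ababbaabbb'
Walking through the string to find runs of a's:
  Run 1: positions 0-0 -> 'a'
  Run 2: positions 2-2 -> 'a'
  Run 3: positions 5-6 -> 'aa'
Non-empty runs found: ['a', 'a', 'aa']
Count: 3

3


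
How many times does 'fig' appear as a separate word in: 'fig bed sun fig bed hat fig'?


Scanning each word for exact match 'fig':
  Word 1: 'fig' -> MATCH
  Word 2: 'bed' -> no
  Word 3: 'sun' -> no
  Word 4: 'fig' -> MATCH
  Word 5: 'bed' -> no
  Word 6: 'hat' -> no
  Word 7: 'fig' -> MATCH
Total matches: 3

3


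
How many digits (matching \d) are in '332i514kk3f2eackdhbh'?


\d matches any digit 0-9.
Scanning '332i514kk3f2eackdhbh':
  pos 0: '3' -> DIGIT
  pos 1: '3' -> DIGIT
  pos 2: '2' -> DIGIT
  pos 4: '5' -> DIGIT
  pos 5: '1' -> DIGIT
  pos 6: '4' -> DIGIT
  pos 9: '3' -> DIGIT
  pos 11: '2' -> DIGIT
Digits found: ['3', '3', '2', '5', '1', '4', '3', '2']
Total: 8

8


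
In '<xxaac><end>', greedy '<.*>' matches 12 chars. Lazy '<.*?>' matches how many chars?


Greedy '<.*>' tries to match as MUCH as possible.
Lazy '<.*?>' tries to match as LITTLE as possible.

String: '<xxaac><end>'
Greedy '<.*>' starts at first '<' and extends to the LAST '>': '<xxaac><end>' (12 chars)
Lazy '<.*?>' starts at first '<' and stops at the FIRST '>': '<xxaac>' (7 chars)

7


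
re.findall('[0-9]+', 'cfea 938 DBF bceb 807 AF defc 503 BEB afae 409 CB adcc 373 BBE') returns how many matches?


Pattern '[0-9]+' finds one or more digits.
Text: 'cfea 938 DBF bceb 807 AF defc 503 BEB afae 409 CB adcc 373 BBE'
Scanning for matches:
  Match 1: '938'
  Match 2: '807'
  Match 3: '503'
  Match 4: '409'
  Match 5: '373'
Total matches: 5

5


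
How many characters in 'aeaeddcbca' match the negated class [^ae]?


Negated class [^ae] matches any char NOT in {a, e}
Scanning 'aeaeddcbca':
  pos 0: 'a' -> no (excluded)
  pos 1: 'e' -> no (excluded)
  pos 2: 'a' -> no (excluded)
  pos 3: 'e' -> no (excluded)
  pos 4: 'd' -> MATCH
  pos 5: 'd' -> MATCH
  pos 6: 'c' -> MATCH
  pos 7: 'b' -> MATCH
  pos 8: 'c' -> MATCH
  pos 9: 'a' -> no (excluded)
Total matches: 5

5


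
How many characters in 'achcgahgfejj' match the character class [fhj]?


Character class [fhj] matches any of: {f, h, j}
Scanning string 'achcgahgfejj' character by character:
  pos 0: 'a' -> no
  pos 1: 'c' -> no
  pos 2: 'h' -> MATCH
  pos 3: 'c' -> no
  pos 4: 'g' -> no
  pos 5: 'a' -> no
  pos 6: 'h' -> MATCH
  pos 7: 'g' -> no
  pos 8: 'f' -> MATCH
  pos 9: 'e' -> no
  pos 10: 'j' -> MATCH
  pos 11: 'j' -> MATCH
Total matches: 5

5


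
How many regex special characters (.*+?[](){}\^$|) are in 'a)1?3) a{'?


Regex special characters are: . * + ? [ ] ( ) { } \ ^ $ |
Scanning 'a)1?3) a{':
  pos 1: ')' -> SPECIAL
  pos 3: '?' -> SPECIAL
  pos 5: ')' -> SPECIAL
  pos 8: '{' -> SPECIAL
Special chars found: [')', '?', ')', '{']
Total: 4

4


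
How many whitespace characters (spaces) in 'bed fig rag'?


\s matches whitespace characters (spaces, tabs, etc.).
Text: 'bed fig rag'
This text has 3 words separated by spaces.
Number of spaces = number of words - 1 = 3 - 1 = 2

2


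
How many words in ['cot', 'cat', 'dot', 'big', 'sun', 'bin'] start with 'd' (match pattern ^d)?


Pattern ^d anchors to start of word. Check which words begin with 'd':
  'cot' -> no
  'cat' -> no
  'dot' -> MATCH (starts with 'd')
  'big' -> no
  'sun' -> no
  'bin' -> no
Matching words: ['dot']
Count: 1

1


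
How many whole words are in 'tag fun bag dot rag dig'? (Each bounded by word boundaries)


Word boundaries (\b) mark the start/end of each word.
Text: 'tag fun bag dot rag dig'
Splitting by whitespace:
  Word 1: 'tag'
  Word 2: 'fun'
  Word 3: 'bag'
  Word 4: 'dot'
  Word 5: 'rag'
  Word 6: 'dig'
Total whole words: 6

6


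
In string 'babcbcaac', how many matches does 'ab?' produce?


Pattern 'ab?' matches 'a' optionally followed by 'b'.
String: 'babcbcaac'
Scanning left to right for 'a' then checking next char:
  Match 1: 'ab' (a followed by b)
  Match 2: 'a' (a not followed by b)
  Match 3: 'a' (a not followed by b)
Total matches: 3

3


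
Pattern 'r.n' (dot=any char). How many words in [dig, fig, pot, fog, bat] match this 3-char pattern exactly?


Pattern 'r.n' means: starts with 'r', any single char, ends with 'n'.
Checking each word (must be exactly 3 chars):
  'dig' (len=3): no
  'fig' (len=3): no
  'pot' (len=3): no
  'fog' (len=3): no
  'bat' (len=3): no
Matching words: []
Total: 0

0


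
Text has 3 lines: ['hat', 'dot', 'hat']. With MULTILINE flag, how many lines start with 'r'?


With MULTILINE flag, ^ matches the start of each line.
Lines: ['hat', 'dot', 'hat']
Checking which lines start with 'r':
  Line 1: 'hat' -> no
  Line 2: 'dot' -> no
  Line 3: 'hat' -> no
Matching lines: []
Count: 0

0


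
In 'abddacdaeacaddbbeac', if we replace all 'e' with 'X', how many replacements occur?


re.sub('e', 'X', text) replaces every occurrence of 'e' with 'X'.
Text: 'abddacdaeacaddbbeac'
Scanning for 'e':
  pos 8: 'e' -> replacement #1
  pos 16: 'e' -> replacement #2
Total replacements: 2

2


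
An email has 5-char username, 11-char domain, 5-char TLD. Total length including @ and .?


An email address has format: username@domain.tld
Username length: 5
'@' character: 1
Domain length: 11
'.' character: 1
TLD length: 5
Total = 5 + 1 + 11 + 1 + 5 = 23

23


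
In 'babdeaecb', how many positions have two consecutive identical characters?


Looking for consecutive identical characters in 'babdeaecb':
  pos 0-1: 'b' vs 'a' -> different
  pos 1-2: 'a' vs 'b' -> different
  pos 2-3: 'b' vs 'd' -> different
  pos 3-4: 'd' vs 'e' -> different
  pos 4-5: 'e' vs 'a' -> different
  pos 5-6: 'a' vs 'e' -> different
  pos 6-7: 'e' vs 'c' -> different
  pos 7-8: 'c' vs 'b' -> different
Consecutive identical pairs: []
Count: 0

0


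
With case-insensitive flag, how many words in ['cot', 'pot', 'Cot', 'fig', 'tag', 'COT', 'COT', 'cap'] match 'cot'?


Case-insensitive matching: compare each word's lowercase form to 'cot'.
  'cot' -> lower='cot' -> MATCH
  'pot' -> lower='pot' -> no
  'Cot' -> lower='cot' -> MATCH
  'fig' -> lower='fig' -> no
  'tag' -> lower='tag' -> no
  'COT' -> lower='cot' -> MATCH
  'COT' -> lower='cot' -> MATCH
  'cap' -> lower='cap' -> no
Matches: ['cot', 'Cot', 'COT', 'COT']
Count: 4

4


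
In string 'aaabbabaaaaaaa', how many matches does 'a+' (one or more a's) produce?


Pattern 'a+' matches one or more consecutive a's.
String: 'aaabbabaaaaaaa'
Scanning for runs of a:
  Match 1: 'aaa' (length 3)
  Match 2: 'a' (length 1)
  Match 3: 'aaaaaaa' (length 7)
Total matches: 3

3


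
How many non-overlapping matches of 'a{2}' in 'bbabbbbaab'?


Pattern 'a{2}' matches exactly 2 consecutive a's (greedy, non-overlapping).
String: 'bbabbbbaab'
Scanning for runs of a's:
  Run at pos 2: 'a' (length 1) -> 0 match(es)
  Run at pos 7: 'aa' (length 2) -> 1 match(es)
Matches found: ['aa']
Total: 1

1


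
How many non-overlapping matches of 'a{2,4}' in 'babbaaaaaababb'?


Pattern 'a{2,4}' matches between 2 and 4 consecutive a's (greedy).
String: 'babbaaaaaababb'
Finding runs of a's and applying greedy matching:
  Run at pos 1: 'a' (length 1)
  Run at pos 4: 'aaaaaa' (length 6)
  Run at pos 11: 'a' (length 1)
Matches: ['aaaa', 'aa']
Count: 2

2


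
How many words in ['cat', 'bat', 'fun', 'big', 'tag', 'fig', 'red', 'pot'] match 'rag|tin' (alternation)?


Alternation 'rag|tin' matches either 'rag' or 'tin'.
Checking each word:
  'cat' -> no
  'bat' -> no
  'fun' -> no
  'big' -> no
  'tag' -> no
  'fig' -> no
  'red' -> no
  'pot' -> no
Matches: []
Count: 0

0


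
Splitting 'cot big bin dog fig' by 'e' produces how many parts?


Splitting by 'e' breaks the string at each occurrence of the separator.
Text: 'cot big bin dog fig'
Parts after split:
  Part 1: 'cot big bin dog fig'
Total parts: 1

1


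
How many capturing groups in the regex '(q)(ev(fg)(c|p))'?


To count capturing groups, count each '(' that starts a group.
Pattern: '(q)(ev(fg)(c|p))'
Walking through the pattern:
  Position 0: '(' -> group #1
  Position 3: '(' -> group #2
  Position 6: '(' -> group #3
  Position 10: '(' -> group #4
Total capturing groups: 4

4


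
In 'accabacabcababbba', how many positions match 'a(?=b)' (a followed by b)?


Lookahead 'a(?=b)' matches 'a' only when followed by 'b'.
String: 'accabacabcababbba'
Checking each position where char is 'a':
  pos 0: 'a' -> no (next='c')
  pos 3: 'a' -> MATCH (next='b')
  pos 5: 'a' -> no (next='c')
  pos 7: 'a' -> MATCH (next='b')
  pos 10: 'a' -> MATCH (next='b')
  pos 12: 'a' -> MATCH (next='b')
Matching positions: [3, 7, 10, 12]
Count: 4

4


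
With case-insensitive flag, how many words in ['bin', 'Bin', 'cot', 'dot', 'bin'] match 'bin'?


Case-insensitive matching: compare each word's lowercase form to 'bin'.
  'bin' -> lower='bin' -> MATCH
  'Bin' -> lower='bin' -> MATCH
  'cot' -> lower='cot' -> no
  'dot' -> lower='dot' -> no
  'bin' -> lower='bin' -> MATCH
Matches: ['bin', 'Bin', 'bin']
Count: 3

3


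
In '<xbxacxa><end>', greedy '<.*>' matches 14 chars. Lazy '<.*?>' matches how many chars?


Greedy '<.*>' tries to match as MUCH as possible.
Lazy '<.*?>' tries to match as LITTLE as possible.

String: '<xbxacxa><end>'
Greedy '<.*>' starts at first '<' and extends to the LAST '>': '<xbxacxa><end>' (14 chars)
Lazy '<.*?>' starts at first '<' and stops at the FIRST '>': '<xbxacxa>' (9 chars)

9


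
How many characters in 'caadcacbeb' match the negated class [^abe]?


Negated class [^abe] matches any char NOT in {a, b, e}
Scanning 'caadcacbeb':
  pos 0: 'c' -> MATCH
  pos 1: 'a' -> no (excluded)
  pos 2: 'a' -> no (excluded)
  pos 3: 'd' -> MATCH
  pos 4: 'c' -> MATCH
  pos 5: 'a' -> no (excluded)
  pos 6: 'c' -> MATCH
  pos 7: 'b' -> no (excluded)
  pos 8: 'e' -> no (excluded)
  pos 9: 'b' -> no (excluded)
Total matches: 4

4


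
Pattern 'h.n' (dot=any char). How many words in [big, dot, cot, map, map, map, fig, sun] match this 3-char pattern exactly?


Pattern 'h.n' means: starts with 'h', any single char, ends with 'n'.
Checking each word (must be exactly 3 chars):
  'big' (len=3): no
  'dot' (len=3): no
  'cot' (len=3): no
  'map' (len=3): no
  'map' (len=3): no
  'map' (len=3): no
  'fig' (len=3): no
  'sun' (len=3): no
Matching words: []
Total: 0

0


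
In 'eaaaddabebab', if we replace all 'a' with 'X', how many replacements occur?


re.sub('a', 'X', text) replaces every occurrence of 'a' with 'X'.
Text: 'eaaaddabebab'
Scanning for 'a':
  pos 1: 'a' -> replacement #1
  pos 2: 'a' -> replacement #2
  pos 3: 'a' -> replacement #3
  pos 6: 'a' -> replacement #4
  pos 10: 'a' -> replacement #5
Total replacements: 5

5


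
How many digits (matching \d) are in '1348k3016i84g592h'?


\d matches any digit 0-9.
Scanning '1348k3016i84g592h':
  pos 0: '1' -> DIGIT
  pos 1: '3' -> DIGIT
  pos 2: '4' -> DIGIT
  pos 3: '8' -> DIGIT
  pos 5: '3' -> DIGIT
  pos 6: '0' -> DIGIT
  pos 7: '1' -> DIGIT
  pos 8: '6' -> DIGIT
  pos 10: '8' -> DIGIT
  pos 11: '4' -> DIGIT
  pos 13: '5' -> DIGIT
  pos 14: '9' -> DIGIT
  pos 15: '2' -> DIGIT
Digits found: ['1', '3', '4', '8', '3', '0', '1', '6', '8', '4', '5', '9', '2']
Total: 13

13


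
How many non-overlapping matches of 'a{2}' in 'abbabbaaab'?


Pattern 'a{2}' matches exactly 2 consecutive a's (greedy, non-overlapping).
String: 'abbabbaaab'
Scanning for runs of a's:
  Run at pos 0: 'a' (length 1) -> 0 match(es)
  Run at pos 3: 'a' (length 1) -> 0 match(es)
  Run at pos 6: 'aaa' (length 3) -> 1 match(es)
Matches found: ['aa']
Total: 1

1


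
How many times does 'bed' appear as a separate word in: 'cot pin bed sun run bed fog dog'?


Scanning each word for exact match 'bed':
  Word 1: 'cot' -> no
  Word 2: 'pin' -> no
  Word 3: 'bed' -> MATCH
  Word 4: 'sun' -> no
  Word 5: 'run' -> no
  Word 6: 'bed' -> MATCH
  Word 7: 'fog' -> no
  Word 8: 'dog' -> no
Total matches: 2

2


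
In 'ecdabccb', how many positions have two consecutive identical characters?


Looking for consecutive identical characters in 'ecdabccb':
  pos 0-1: 'e' vs 'c' -> different
  pos 1-2: 'c' vs 'd' -> different
  pos 2-3: 'd' vs 'a' -> different
  pos 3-4: 'a' vs 'b' -> different
  pos 4-5: 'b' vs 'c' -> different
  pos 5-6: 'c' vs 'c' -> MATCH ('cc')
  pos 6-7: 'c' vs 'b' -> different
Consecutive identical pairs: ['cc']
Count: 1

1


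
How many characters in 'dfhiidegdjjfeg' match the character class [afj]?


Character class [afj] matches any of: {a, f, j}
Scanning string 'dfhiidegdjjfeg' character by character:
  pos 0: 'd' -> no
  pos 1: 'f' -> MATCH
  pos 2: 'h' -> no
  pos 3: 'i' -> no
  pos 4: 'i' -> no
  pos 5: 'd' -> no
  pos 6: 'e' -> no
  pos 7: 'g' -> no
  pos 8: 'd' -> no
  pos 9: 'j' -> MATCH
  pos 10: 'j' -> MATCH
  pos 11: 'f' -> MATCH
  pos 12: 'e' -> no
  pos 13: 'g' -> no
Total matches: 4

4


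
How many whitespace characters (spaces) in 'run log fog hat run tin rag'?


\s matches whitespace characters (spaces, tabs, etc.).
Text: 'run log fog hat run tin rag'
This text has 7 words separated by spaces.
Number of spaces = number of words - 1 = 7 - 1 = 6

6


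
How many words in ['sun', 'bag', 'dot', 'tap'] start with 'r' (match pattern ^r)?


Pattern ^r anchors to start of word. Check which words begin with 'r':
  'sun' -> no
  'bag' -> no
  'dot' -> no
  'tap' -> no
Matching words: []
Count: 0

0


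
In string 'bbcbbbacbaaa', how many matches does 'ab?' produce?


Pattern 'ab?' matches 'a' optionally followed by 'b'.
String: 'bbcbbbacbaaa'
Scanning left to right for 'a' then checking next char:
  Match 1: 'a' (a not followed by b)
  Match 2: 'a' (a not followed by b)
  Match 3: 'a' (a not followed by b)
  Match 4: 'a' (a not followed by b)
Total matches: 4

4


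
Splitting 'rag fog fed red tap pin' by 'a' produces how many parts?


Splitting by 'a' breaks the string at each occurrence of the separator.
Text: 'rag fog fed red tap pin'
Parts after split:
  Part 1: 'r'
  Part 2: 'g fog fed red t'
  Part 3: 'p pin'
Total parts: 3

3


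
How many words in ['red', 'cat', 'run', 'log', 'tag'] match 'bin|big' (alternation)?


Alternation 'bin|big' matches either 'bin' or 'big'.
Checking each word:
  'red' -> no
  'cat' -> no
  'run' -> no
  'log' -> no
  'tag' -> no
Matches: []
Count: 0

0


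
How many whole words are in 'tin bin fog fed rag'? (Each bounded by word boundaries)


Word boundaries (\b) mark the start/end of each word.
Text: 'tin bin fog fed rag'
Splitting by whitespace:
  Word 1: 'tin'
  Word 2: 'bin'
  Word 3: 'fog'
  Word 4: 'fed'
  Word 5: 'rag'
Total whole words: 5

5


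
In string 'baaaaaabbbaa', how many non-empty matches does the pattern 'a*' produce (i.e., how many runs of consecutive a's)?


Pattern 'a*' matches zero or more a's. We want non-empty runs of consecutive a's.
String: 'baaaaaabbbaa'
Walking through the string to find runs of a's:
  Run 1: positions 1-6 -> 'aaaaaa'
  Run 2: positions 10-11 -> 'aa'
Non-empty runs found: ['aaaaaa', 'aa']
Count: 2

2


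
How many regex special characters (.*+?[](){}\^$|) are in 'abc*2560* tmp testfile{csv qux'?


Regex special characters are: . * + ? [ ] ( ) { } \ ^ $ |
Scanning 'abc*2560* tmp testfile{csv qux':
  pos 3: '*' -> SPECIAL
  pos 8: '*' -> SPECIAL
  pos 22: '{' -> SPECIAL
Special chars found: ['*', '*', '{']
Total: 3

3


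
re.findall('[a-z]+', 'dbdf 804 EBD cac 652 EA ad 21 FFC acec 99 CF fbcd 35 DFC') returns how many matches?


Pattern '[a-z]+' finds one or more lowercase letters.
Text: 'dbdf 804 EBD cac 652 EA ad 21 FFC acec 99 CF fbcd 35 DFC'
Scanning for matches:
  Match 1: 'dbdf'
  Match 2: 'cac'
  Match 3: 'ad'
  Match 4: 'acec'
  Match 5: 'fbcd'
Total matches: 5

5


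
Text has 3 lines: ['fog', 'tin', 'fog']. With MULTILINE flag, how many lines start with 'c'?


With MULTILINE flag, ^ matches the start of each line.
Lines: ['fog', 'tin', 'fog']
Checking which lines start with 'c':
  Line 1: 'fog' -> no
  Line 2: 'tin' -> no
  Line 3: 'fog' -> no
Matching lines: []
Count: 0

0


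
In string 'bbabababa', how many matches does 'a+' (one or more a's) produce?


Pattern 'a+' matches one or more consecutive a's.
String: 'bbabababa'
Scanning for runs of a:
  Match 1: 'a' (length 1)
  Match 2: 'a' (length 1)
  Match 3: 'a' (length 1)
  Match 4: 'a' (length 1)
Total matches: 4

4


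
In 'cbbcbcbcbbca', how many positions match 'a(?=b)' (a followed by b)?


Lookahead 'a(?=b)' matches 'a' only when followed by 'b'.
String: 'cbbcbcbcbbca'
Checking each position where char is 'a':
Matching positions: []
Count: 0

0


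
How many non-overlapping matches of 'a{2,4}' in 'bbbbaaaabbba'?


Pattern 'a{2,4}' matches between 2 and 4 consecutive a's (greedy).
String: 'bbbbaaaabbba'
Finding runs of a's and applying greedy matching:
  Run at pos 4: 'aaaa' (length 4)
  Run at pos 11: 'a' (length 1)
Matches: ['aaaa']
Count: 1

1


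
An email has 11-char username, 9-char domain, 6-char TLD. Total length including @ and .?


An email address has format: username@domain.tld
Username length: 11
'@' character: 1
Domain length: 9
'.' character: 1
TLD length: 6
Total = 11 + 1 + 9 + 1 + 6 = 28

28


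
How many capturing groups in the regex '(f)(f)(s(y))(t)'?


To count capturing groups, count each '(' that starts a group.
Pattern: '(f)(f)(s(y))(t)'
Walking through the pattern:
  Position 0: '(' -> group #1
  Position 3: '(' -> group #2
  Position 6: '(' -> group #3
  Position 8: '(' -> group #4
  Position 12: '(' -> group #5
Total capturing groups: 5

5


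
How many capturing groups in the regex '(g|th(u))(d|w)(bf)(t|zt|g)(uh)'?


To count capturing groups, count each '(' that starts a group.
Pattern: '(g|th(u))(d|w)(bf)(t|zt|g)(uh)'
Walking through the pattern:
  Position 0: '(' -> group #1
  Position 5: '(' -> group #2
  Position 9: '(' -> group #3
  Position 14: '(' -> group #4
  Position 18: '(' -> group #5
  Position 26: '(' -> group #6
Total capturing groups: 6

6


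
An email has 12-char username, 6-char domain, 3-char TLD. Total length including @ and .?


An email address has format: username@domain.tld
Username length: 12
'@' character: 1
Domain length: 6
'.' character: 1
TLD length: 3
Total = 12 + 1 + 6 + 1 + 3 = 23

23


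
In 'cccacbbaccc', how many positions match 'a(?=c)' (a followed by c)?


Lookahead 'a(?=c)' matches 'a' only when followed by 'c'.
String: 'cccacbbaccc'
Checking each position where char is 'a':
  pos 3: 'a' -> MATCH (next='c')
  pos 7: 'a' -> MATCH (next='c')
Matching positions: [3, 7]
Count: 2

2


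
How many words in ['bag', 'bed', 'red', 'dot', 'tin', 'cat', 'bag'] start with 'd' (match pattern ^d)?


Pattern ^d anchors to start of word. Check which words begin with 'd':
  'bag' -> no
  'bed' -> no
  'red' -> no
  'dot' -> MATCH (starts with 'd')
  'tin' -> no
  'cat' -> no
  'bag' -> no
Matching words: ['dot']
Count: 1

1


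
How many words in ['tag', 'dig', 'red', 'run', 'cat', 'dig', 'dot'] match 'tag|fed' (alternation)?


Alternation 'tag|fed' matches either 'tag' or 'fed'.
Checking each word:
  'tag' -> MATCH
  'dig' -> no
  'red' -> no
  'run' -> no
  'cat' -> no
  'dig' -> no
  'dot' -> no
Matches: ['tag']
Count: 1

1


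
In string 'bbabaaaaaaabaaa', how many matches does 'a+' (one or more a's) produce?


Pattern 'a+' matches one or more consecutive a's.
String: 'bbabaaaaaaabaaa'
Scanning for runs of a:
  Match 1: 'a' (length 1)
  Match 2: 'aaaaaaa' (length 7)
  Match 3: 'aaa' (length 3)
Total matches: 3

3


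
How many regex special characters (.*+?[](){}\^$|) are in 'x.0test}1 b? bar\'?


Regex special characters are: . * + ? [ ] ( ) { } \ ^ $ |
Scanning 'x.0test}1 b? bar\':
  pos 1: '.' -> SPECIAL
  pos 7: '}' -> SPECIAL
  pos 11: '?' -> SPECIAL
  pos 16: '\' -> SPECIAL
Special chars found: ['.', '}', '?', '\\']
Total: 4

4


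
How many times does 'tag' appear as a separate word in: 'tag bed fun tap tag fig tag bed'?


Scanning each word for exact match 'tag':
  Word 1: 'tag' -> MATCH
  Word 2: 'bed' -> no
  Word 3: 'fun' -> no
  Word 4: 'tap' -> no
  Word 5: 'tag' -> MATCH
  Word 6: 'fig' -> no
  Word 7: 'tag' -> MATCH
  Word 8: 'bed' -> no
Total matches: 3

3


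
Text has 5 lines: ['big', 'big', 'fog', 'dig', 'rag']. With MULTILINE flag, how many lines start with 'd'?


With MULTILINE flag, ^ matches the start of each line.
Lines: ['big', 'big', 'fog', 'dig', 'rag']
Checking which lines start with 'd':
  Line 1: 'big' -> no
  Line 2: 'big' -> no
  Line 3: 'fog' -> no
  Line 4: 'dig' -> MATCH
  Line 5: 'rag' -> no
Matching lines: ['dig']
Count: 1

1


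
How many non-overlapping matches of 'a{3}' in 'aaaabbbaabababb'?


Pattern 'a{3}' matches exactly 3 consecutive a's (greedy, non-overlapping).
String: 'aaaabbbaabababb'
Scanning for runs of a's:
  Run at pos 0: 'aaaa' (length 4) -> 1 match(es)
  Run at pos 7: 'aa' (length 2) -> 0 match(es)
  Run at pos 10: 'a' (length 1) -> 0 match(es)
  Run at pos 12: 'a' (length 1) -> 0 match(es)
Matches found: ['aaa']
Total: 1

1


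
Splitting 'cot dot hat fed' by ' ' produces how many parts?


Splitting by ' ' breaks the string at each occurrence of the separator.
Text: 'cot dot hat fed'
Parts after split:
  Part 1: 'cot'
  Part 2: 'dot'
  Part 3: 'hat'
  Part 4: 'fed'
Total parts: 4

4


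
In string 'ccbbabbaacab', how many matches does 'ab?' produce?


Pattern 'ab?' matches 'a' optionally followed by 'b'.
String: 'ccbbabbaacab'
Scanning left to right for 'a' then checking next char:
  Match 1: 'ab' (a followed by b)
  Match 2: 'a' (a not followed by b)
  Match 3: 'a' (a not followed by b)
  Match 4: 'ab' (a followed by b)
Total matches: 4

4


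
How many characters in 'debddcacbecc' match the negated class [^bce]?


Negated class [^bce] matches any char NOT in {b, c, e}
Scanning 'debddcacbecc':
  pos 0: 'd' -> MATCH
  pos 1: 'e' -> no (excluded)
  pos 2: 'b' -> no (excluded)
  pos 3: 'd' -> MATCH
  pos 4: 'd' -> MATCH
  pos 5: 'c' -> no (excluded)
  pos 6: 'a' -> MATCH
  pos 7: 'c' -> no (excluded)
  pos 8: 'b' -> no (excluded)
  pos 9: 'e' -> no (excluded)
  pos 10: 'c' -> no (excluded)
  pos 11: 'c' -> no (excluded)
Total matches: 4

4


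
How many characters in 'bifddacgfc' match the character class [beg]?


Character class [beg] matches any of: {b, e, g}
Scanning string 'bifddacgfc' character by character:
  pos 0: 'b' -> MATCH
  pos 1: 'i' -> no
  pos 2: 'f' -> no
  pos 3: 'd' -> no
  pos 4: 'd' -> no
  pos 5: 'a' -> no
  pos 6: 'c' -> no
  pos 7: 'g' -> MATCH
  pos 8: 'f' -> no
  pos 9: 'c' -> no
Total matches: 2

2


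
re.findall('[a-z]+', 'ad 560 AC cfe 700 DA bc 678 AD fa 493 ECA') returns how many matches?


Pattern '[a-z]+' finds one or more lowercase letters.
Text: 'ad 560 AC cfe 700 DA bc 678 AD fa 493 ECA'
Scanning for matches:
  Match 1: 'ad'
  Match 2: 'cfe'
  Match 3: 'bc'
  Match 4: 'fa'
Total matches: 4

4


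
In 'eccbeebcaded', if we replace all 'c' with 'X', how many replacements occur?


re.sub('c', 'X', text) replaces every occurrence of 'c' with 'X'.
Text: 'eccbeebcaded'
Scanning for 'c':
  pos 1: 'c' -> replacement #1
  pos 2: 'c' -> replacement #2
  pos 7: 'c' -> replacement #3
Total replacements: 3

3


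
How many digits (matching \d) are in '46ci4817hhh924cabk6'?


\d matches any digit 0-9.
Scanning '46ci4817hhh924cabk6':
  pos 0: '4' -> DIGIT
  pos 1: '6' -> DIGIT
  pos 4: '4' -> DIGIT
  pos 5: '8' -> DIGIT
  pos 6: '1' -> DIGIT
  pos 7: '7' -> DIGIT
  pos 11: '9' -> DIGIT
  pos 12: '2' -> DIGIT
  pos 13: '4' -> DIGIT
  pos 18: '6' -> DIGIT
Digits found: ['4', '6', '4', '8', '1', '7', '9', '2', '4', '6']
Total: 10

10


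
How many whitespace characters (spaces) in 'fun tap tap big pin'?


\s matches whitespace characters (spaces, tabs, etc.).
Text: 'fun tap tap big pin'
This text has 5 words separated by spaces.
Number of spaces = number of words - 1 = 5 - 1 = 4

4


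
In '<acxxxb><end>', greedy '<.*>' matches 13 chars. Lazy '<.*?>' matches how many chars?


Greedy '<.*>' tries to match as MUCH as possible.
Lazy '<.*?>' tries to match as LITTLE as possible.

String: '<acxxxb><end>'
Greedy '<.*>' starts at first '<' and extends to the LAST '>': '<acxxxb><end>' (13 chars)
Lazy '<.*?>' starts at first '<' and stops at the FIRST '>': '<acxxxb>' (8 chars)

8


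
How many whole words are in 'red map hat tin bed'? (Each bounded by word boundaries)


Word boundaries (\b) mark the start/end of each word.
Text: 'red map hat tin bed'
Splitting by whitespace:
  Word 1: 'red'
  Word 2: 'map'
  Word 3: 'hat'
  Word 4: 'tin'
  Word 5: 'bed'
Total whole words: 5

5


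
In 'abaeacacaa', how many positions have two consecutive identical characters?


Looking for consecutive identical characters in 'abaeacacaa':
  pos 0-1: 'a' vs 'b' -> different
  pos 1-2: 'b' vs 'a' -> different
  pos 2-3: 'a' vs 'e' -> different
  pos 3-4: 'e' vs 'a' -> different
  pos 4-5: 'a' vs 'c' -> different
  pos 5-6: 'c' vs 'a' -> different
  pos 6-7: 'a' vs 'c' -> different
  pos 7-8: 'c' vs 'a' -> different
  pos 8-9: 'a' vs 'a' -> MATCH ('aa')
Consecutive identical pairs: ['aa']
Count: 1

1


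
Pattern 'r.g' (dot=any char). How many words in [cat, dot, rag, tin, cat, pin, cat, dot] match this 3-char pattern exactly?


Pattern 'r.g' means: starts with 'r', any single char, ends with 'g'.
Checking each word (must be exactly 3 chars):
  'cat' (len=3): no
  'dot' (len=3): no
  'rag' (len=3): MATCH
  'tin' (len=3): no
  'cat' (len=3): no
  'pin' (len=3): no
  'cat' (len=3): no
  'dot' (len=3): no
Matching words: ['rag']
Total: 1

1


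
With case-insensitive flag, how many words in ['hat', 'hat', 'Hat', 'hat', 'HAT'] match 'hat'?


Case-insensitive matching: compare each word's lowercase form to 'hat'.
  'hat' -> lower='hat' -> MATCH
  'hat' -> lower='hat' -> MATCH
  'Hat' -> lower='hat' -> MATCH
  'hat' -> lower='hat' -> MATCH
  'HAT' -> lower='hat' -> MATCH
Matches: ['hat', 'hat', 'Hat', 'hat', 'HAT']
Count: 5

5


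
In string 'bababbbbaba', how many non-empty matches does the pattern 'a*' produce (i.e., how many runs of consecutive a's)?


Pattern 'a*' matches zero or more a's. We want non-empty runs of consecutive a's.
String: 'bababbbbaba'
Walking through the string to find runs of a's:
  Run 1: positions 1-1 -> 'a'
  Run 2: positions 3-3 -> 'a'
  Run 3: positions 8-8 -> 'a'
  Run 4: positions 10-10 -> 'a'
Non-empty runs found: ['a', 'a', 'a', 'a']
Count: 4

4


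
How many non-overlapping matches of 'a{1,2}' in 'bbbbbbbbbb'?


Pattern 'a{1,2}' matches between 1 and 2 consecutive a's (greedy).
String: 'bbbbbbbbbb'
Finding runs of a's and applying greedy matching:
Matches: []
Count: 0

0


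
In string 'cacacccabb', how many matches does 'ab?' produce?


Pattern 'ab?' matches 'a' optionally followed by 'b'.
String: 'cacacccabb'
Scanning left to right for 'a' then checking next char:
  Match 1: 'a' (a not followed by b)
  Match 2: 'a' (a not followed by b)
  Match 3: 'ab' (a followed by b)
Total matches: 3

3


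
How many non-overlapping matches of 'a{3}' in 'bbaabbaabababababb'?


Pattern 'a{3}' matches exactly 3 consecutive a's (greedy, non-overlapping).
String: 'bbaabbaabababababb'
Scanning for runs of a's:
  Run at pos 2: 'aa' (length 2) -> 0 match(es)
  Run at pos 6: 'aa' (length 2) -> 0 match(es)
  Run at pos 9: 'a' (length 1) -> 0 match(es)
  Run at pos 11: 'a' (length 1) -> 0 match(es)
  Run at pos 13: 'a' (length 1) -> 0 match(es)
  Run at pos 15: 'a' (length 1) -> 0 match(es)
Matches found: []
Total: 0

0


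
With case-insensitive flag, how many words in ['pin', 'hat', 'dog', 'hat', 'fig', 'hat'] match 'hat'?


Case-insensitive matching: compare each word's lowercase form to 'hat'.
  'pin' -> lower='pin' -> no
  'hat' -> lower='hat' -> MATCH
  'dog' -> lower='dog' -> no
  'hat' -> lower='hat' -> MATCH
  'fig' -> lower='fig' -> no
  'hat' -> lower='hat' -> MATCH
Matches: ['hat', 'hat', 'hat']
Count: 3

3


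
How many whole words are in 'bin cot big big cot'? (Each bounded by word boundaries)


Word boundaries (\b) mark the start/end of each word.
Text: 'bin cot big big cot'
Splitting by whitespace:
  Word 1: 'bin'
  Word 2: 'cot'
  Word 3: 'big'
  Word 4: 'big'
  Word 5: 'cot'
Total whole words: 5

5


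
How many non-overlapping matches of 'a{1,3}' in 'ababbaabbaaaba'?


Pattern 'a{1,3}' matches between 1 and 3 consecutive a's (greedy).
String: 'ababbaabbaaaba'
Finding runs of a's and applying greedy matching:
  Run at pos 0: 'a' (length 1)
  Run at pos 2: 'a' (length 1)
  Run at pos 5: 'aa' (length 2)
  Run at pos 9: 'aaa' (length 3)
  Run at pos 13: 'a' (length 1)
Matches: ['a', 'a', 'aa', 'aaa', 'a']
Count: 5

5


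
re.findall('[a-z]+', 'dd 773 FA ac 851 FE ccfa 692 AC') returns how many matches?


Pattern '[a-z]+' finds one or more lowercase letters.
Text: 'dd 773 FA ac 851 FE ccfa 692 AC'
Scanning for matches:
  Match 1: 'dd'
  Match 2: 'ac'
  Match 3: 'ccfa'
Total matches: 3

3


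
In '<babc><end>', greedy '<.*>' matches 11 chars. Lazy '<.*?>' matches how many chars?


Greedy '<.*>' tries to match as MUCH as possible.
Lazy '<.*?>' tries to match as LITTLE as possible.

String: '<babc><end>'
Greedy '<.*>' starts at first '<' and extends to the LAST '>': '<babc><end>' (11 chars)
Lazy '<.*?>' starts at first '<' and stops at the FIRST '>': '<babc>' (6 chars)

6


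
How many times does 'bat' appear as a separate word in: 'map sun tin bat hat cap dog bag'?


Scanning each word for exact match 'bat':
  Word 1: 'map' -> no
  Word 2: 'sun' -> no
  Word 3: 'tin' -> no
  Word 4: 'bat' -> MATCH
  Word 5: 'hat' -> no
  Word 6: 'cap' -> no
  Word 7: 'dog' -> no
  Word 8: 'bag' -> no
Total matches: 1

1


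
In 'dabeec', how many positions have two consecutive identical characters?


Looking for consecutive identical characters in 'dabeec':
  pos 0-1: 'd' vs 'a' -> different
  pos 1-2: 'a' vs 'b' -> different
  pos 2-3: 'b' vs 'e' -> different
  pos 3-4: 'e' vs 'e' -> MATCH ('ee')
  pos 4-5: 'e' vs 'c' -> different
Consecutive identical pairs: ['ee']
Count: 1

1


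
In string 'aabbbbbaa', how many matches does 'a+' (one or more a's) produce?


Pattern 'a+' matches one or more consecutive a's.
String: 'aabbbbbaa'
Scanning for runs of a:
  Match 1: 'aa' (length 2)
  Match 2: 'aa' (length 2)
Total matches: 2

2


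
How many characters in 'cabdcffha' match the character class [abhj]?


Character class [abhj] matches any of: {a, b, h, j}
Scanning string 'cabdcffha' character by character:
  pos 0: 'c' -> no
  pos 1: 'a' -> MATCH
  pos 2: 'b' -> MATCH
  pos 3: 'd' -> no
  pos 4: 'c' -> no
  pos 5: 'f' -> no
  pos 6: 'f' -> no
  pos 7: 'h' -> MATCH
  pos 8: 'a' -> MATCH
Total matches: 4

4


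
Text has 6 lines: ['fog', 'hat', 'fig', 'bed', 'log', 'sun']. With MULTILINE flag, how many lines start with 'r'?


With MULTILINE flag, ^ matches the start of each line.
Lines: ['fog', 'hat', 'fig', 'bed', 'log', 'sun']
Checking which lines start with 'r':
  Line 1: 'fog' -> no
  Line 2: 'hat' -> no
  Line 3: 'fig' -> no
  Line 4: 'bed' -> no
  Line 5: 'log' -> no
  Line 6: 'sun' -> no
Matching lines: []
Count: 0

0


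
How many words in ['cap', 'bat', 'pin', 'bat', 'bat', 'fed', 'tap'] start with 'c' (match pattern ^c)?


Pattern ^c anchors to start of word. Check which words begin with 'c':
  'cap' -> MATCH (starts with 'c')
  'bat' -> no
  'pin' -> no
  'bat' -> no
  'bat' -> no
  'fed' -> no
  'tap' -> no
Matching words: ['cap']
Count: 1

1


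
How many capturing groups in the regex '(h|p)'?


To count capturing groups, count each '(' that starts a group.
Pattern: '(h|p)'
Walking through the pattern:
  Position 0: '(' -> group #1
Total capturing groups: 1

1


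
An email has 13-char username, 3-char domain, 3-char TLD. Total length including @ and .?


An email address has format: username@domain.tld
Username length: 13
'@' character: 1
Domain length: 3
'.' character: 1
TLD length: 3
Total = 13 + 1 + 3 + 1 + 3 = 21

21


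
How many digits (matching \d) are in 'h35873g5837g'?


\d matches any digit 0-9.
Scanning 'h35873g5837g':
  pos 1: '3' -> DIGIT
  pos 2: '5' -> DIGIT
  pos 3: '8' -> DIGIT
  pos 4: '7' -> DIGIT
  pos 5: '3' -> DIGIT
  pos 7: '5' -> DIGIT
  pos 8: '8' -> DIGIT
  pos 9: '3' -> DIGIT
  pos 10: '7' -> DIGIT
Digits found: ['3', '5', '8', '7', '3', '5', '8', '3', '7']
Total: 9

9


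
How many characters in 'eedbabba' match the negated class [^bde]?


Negated class [^bde] matches any char NOT in {b, d, e}
Scanning 'eedbabba':
  pos 0: 'e' -> no (excluded)
  pos 1: 'e' -> no (excluded)
  pos 2: 'd' -> no (excluded)
  pos 3: 'b' -> no (excluded)
  pos 4: 'a' -> MATCH
  pos 5: 'b' -> no (excluded)
  pos 6: 'b' -> no (excluded)
  pos 7: 'a' -> MATCH
Total matches: 2

2


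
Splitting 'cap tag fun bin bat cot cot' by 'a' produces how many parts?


Splitting by 'a' breaks the string at each occurrence of the separator.
Text: 'cap tag fun bin bat cot cot'
Parts after split:
  Part 1: 'c'
  Part 2: 'p t'
  Part 3: 'g fun bin b'
  Part 4: 't cot cot'
Total parts: 4

4


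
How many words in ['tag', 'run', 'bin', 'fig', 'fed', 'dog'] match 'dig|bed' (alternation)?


Alternation 'dig|bed' matches either 'dig' or 'bed'.
Checking each word:
  'tag' -> no
  'run' -> no
  'bin' -> no
  'fig' -> no
  'fed' -> no
  'dog' -> no
Matches: []
Count: 0

0


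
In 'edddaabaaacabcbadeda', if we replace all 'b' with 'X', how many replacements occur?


re.sub('b', 'X', text) replaces every occurrence of 'b' with 'X'.
Text: 'edddaabaaacabcbadeda'
Scanning for 'b':
  pos 6: 'b' -> replacement #1
  pos 12: 'b' -> replacement #2
  pos 14: 'b' -> replacement #3
Total replacements: 3

3


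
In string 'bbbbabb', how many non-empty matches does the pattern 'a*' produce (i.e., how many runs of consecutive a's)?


Pattern 'a*' matches zero or more a's. We want non-empty runs of consecutive a's.
String: 'bbbbabb'
Walking through the string to find runs of a's:
  Run 1: positions 4-4 -> 'a'
Non-empty runs found: ['a']
Count: 1

1


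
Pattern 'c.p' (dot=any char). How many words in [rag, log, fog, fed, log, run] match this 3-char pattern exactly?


Pattern 'c.p' means: starts with 'c', any single char, ends with 'p'.
Checking each word (must be exactly 3 chars):
  'rag' (len=3): no
  'log' (len=3): no
  'fog' (len=3): no
  'fed' (len=3): no
  'log' (len=3): no
  'run' (len=3): no
Matching words: []
Total: 0

0


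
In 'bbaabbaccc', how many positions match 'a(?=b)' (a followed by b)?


Lookahead 'a(?=b)' matches 'a' only when followed by 'b'.
String: 'bbaabbaccc'
Checking each position where char is 'a':
  pos 2: 'a' -> no (next='a')
  pos 3: 'a' -> MATCH (next='b')
  pos 6: 'a' -> no (next='c')
Matching positions: [3]
Count: 1

1


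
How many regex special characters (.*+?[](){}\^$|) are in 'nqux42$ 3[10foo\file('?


Regex special characters are: . * + ? [ ] ( ) { } \ ^ $ |
Scanning 'nqux42$ 3[10foo\file(':
  pos 6: '$' -> SPECIAL
  pos 9: '[' -> SPECIAL
  pos 15: '\' -> SPECIAL
  pos 20: '(' -> SPECIAL
Special chars found: ['$', '[', '\\', '(']
Total: 4

4


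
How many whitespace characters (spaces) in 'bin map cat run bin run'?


\s matches whitespace characters (spaces, tabs, etc.).
Text: 'bin map cat run bin run'
This text has 6 words separated by spaces.
Number of spaces = number of words - 1 = 6 - 1 = 5

5


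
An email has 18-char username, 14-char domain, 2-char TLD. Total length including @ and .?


An email address has format: username@domain.tld
Username length: 18
'@' character: 1
Domain length: 14
'.' character: 1
TLD length: 2
Total = 18 + 1 + 14 + 1 + 2 = 36

36


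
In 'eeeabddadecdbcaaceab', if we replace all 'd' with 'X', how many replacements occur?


re.sub('d', 'X', text) replaces every occurrence of 'd' with 'X'.
Text: 'eeeabddadecdbcaaceab'
Scanning for 'd':
  pos 5: 'd' -> replacement #1
  pos 6: 'd' -> replacement #2
  pos 8: 'd' -> replacement #3
  pos 11: 'd' -> replacement #4
Total replacements: 4

4


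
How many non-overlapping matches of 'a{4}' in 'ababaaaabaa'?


Pattern 'a{4}' matches exactly 4 consecutive a's (greedy, non-overlapping).
String: 'ababaaaabaa'
Scanning for runs of a's:
  Run at pos 0: 'a' (length 1) -> 0 match(es)
  Run at pos 2: 'a' (length 1) -> 0 match(es)
  Run at pos 4: 'aaaa' (length 4) -> 1 match(es)
  Run at pos 9: 'aa' (length 2) -> 0 match(es)
Matches found: ['aaaa']
Total: 1

1


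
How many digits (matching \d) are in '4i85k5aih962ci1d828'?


\d matches any digit 0-9.
Scanning '4i85k5aih962ci1d828':
  pos 0: '4' -> DIGIT
  pos 2: '8' -> DIGIT
  pos 3: '5' -> DIGIT
  pos 5: '5' -> DIGIT
  pos 9: '9' -> DIGIT
  pos 10: '6' -> DIGIT
  pos 11: '2' -> DIGIT
  pos 14: '1' -> DIGIT
  pos 16: '8' -> DIGIT
  pos 17: '2' -> DIGIT
  pos 18: '8' -> DIGIT
Digits found: ['4', '8', '5', '5', '9', '6', '2', '1', '8', '2', '8']
Total: 11

11


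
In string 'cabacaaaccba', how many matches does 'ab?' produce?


Pattern 'ab?' matches 'a' optionally followed by 'b'.
String: 'cabacaaaccba'
Scanning left to right for 'a' then checking next char:
  Match 1: 'ab' (a followed by b)
  Match 2: 'a' (a not followed by b)
  Match 3: 'a' (a not followed by b)
  Match 4: 'a' (a not followed by b)
  Match 5: 'a' (a not followed by b)
  Match 6: 'a' (a not followed by b)
Total matches: 6

6


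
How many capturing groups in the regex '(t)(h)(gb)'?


To count capturing groups, count each '(' that starts a group.
Pattern: '(t)(h)(gb)'
Walking through the pattern:
  Position 0: '(' -> group #1
  Position 3: '(' -> group #2
  Position 6: '(' -> group #3
Total capturing groups: 3

3


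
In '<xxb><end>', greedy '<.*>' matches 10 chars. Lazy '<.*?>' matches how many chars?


Greedy '<.*>' tries to match as MUCH as possible.
Lazy '<.*?>' tries to match as LITTLE as possible.

String: '<xxb><end>'
Greedy '<.*>' starts at first '<' and extends to the LAST '>': '<xxb><end>' (10 chars)
Lazy '<.*?>' starts at first '<' and stops at the FIRST '>': '<xxb>' (5 chars)

5


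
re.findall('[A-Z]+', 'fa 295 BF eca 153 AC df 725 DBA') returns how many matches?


Pattern '[A-Z]+' finds one or more uppercase letters.
Text: 'fa 295 BF eca 153 AC df 725 DBA'
Scanning for matches:
  Match 1: 'BF'
  Match 2: 'AC'
  Match 3: 'DBA'
Total matches: 3

3
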